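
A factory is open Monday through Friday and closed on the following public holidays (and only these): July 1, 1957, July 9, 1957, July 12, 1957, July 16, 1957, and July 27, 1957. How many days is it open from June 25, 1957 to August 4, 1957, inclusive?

25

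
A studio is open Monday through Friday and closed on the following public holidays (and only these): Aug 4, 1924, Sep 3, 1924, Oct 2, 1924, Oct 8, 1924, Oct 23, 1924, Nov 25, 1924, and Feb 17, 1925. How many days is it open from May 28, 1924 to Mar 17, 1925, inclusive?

May 28, 1924 is a Wednesday.
From May 28, 1924 to Mar 17, 1925 is 294 days inclusive.
294 = 7 × 42, so the span is exactly 42 full weeks.
Each full week contributes 5 weekdays (Mon–Fri): 42 × 5 = 210.
Holidays: Aug 4, 1924 (Mon); Sep 3, 1924 (Wed); Oct 2, 1924 (Thu); Oct 8, 1924 (Wed); Oct 23, 1924 (Thu); Nov 25, 1924 (Tue); Feb 17, 1925 (Tue).
All 7 holidays fall on weekdays, so subtract 7.
Business days: 210 − 7 = 203.

203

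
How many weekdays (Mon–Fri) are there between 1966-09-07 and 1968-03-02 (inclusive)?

1966-09-07 is a Wednesday.
The range spans 543 days (inclusive of both endpoints).
543 = 7 × 77 + 4, so there are 77 full weeks plus 4 extra days.
Each full week contributes 5 weekdays (Mon–Fri): 77 × 5 = 385.
The 4 extra days are Wednesday, Thursday, Friday, Saturday — 3 of them qualify.
Total: 385 + 3 = 388.

388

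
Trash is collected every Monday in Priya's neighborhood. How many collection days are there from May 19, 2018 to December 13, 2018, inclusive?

30

May 19, 2018 is a Saturday.
From May 19, 2018 to December 13, 2018 is 209 days inclusive.
209 = 7 × 29 + 6, so there are 29 full weeks plus 6 extra days.
Each full week contributes one Monday: 29 so far.
The 6 extra days are Sat, Sun, Mon, Tue, Wed, Thu — 1 of them qualifies.
Total: 29 + 1 = 30.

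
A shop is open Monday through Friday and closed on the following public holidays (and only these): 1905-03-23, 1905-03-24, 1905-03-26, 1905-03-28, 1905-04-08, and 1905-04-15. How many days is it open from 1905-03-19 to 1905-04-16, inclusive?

1905-03-19 is a Sunday.
From 1905-03-19 to 1905-04-16 is 29 days inclusive.
29 = 7 × 4 + 1, so there are 4 full weeks plus 1 extra day.
Each full week contributes 5 weekdays (Mon–Fri): 4 × 5 = 20.
The 1 extra day is Sun — none qualify.
Total: 20 + 0 = 20.
Holidays: 1905-03-23 (Thu); 1905-03-24 (Fri); 1905-03-26 (Sun); 1905-03-28 (Tue); 1905-04-08 (Sat); 1905-04-15 (Sat).
3 of the 6 holidays fall on weekdays; the rest are weekends and were already excluded.
Business days: 20 − 3 = 17.

17 working days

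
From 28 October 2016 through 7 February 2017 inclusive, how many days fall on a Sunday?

15

28 October 2016 is a Friday.
The range spans 103 days (inclusive of both endpoints).
103 = 7 × 14 + 5, so there are 14 full weeks plus 5 extra days.
Each full week contributes one Sunday: 14 so far.
The 5 extra days are Friday, Saturday, Sunday, Monday, Tuesday — 1 of them qualifies.
Total: 14 + 1 = 15.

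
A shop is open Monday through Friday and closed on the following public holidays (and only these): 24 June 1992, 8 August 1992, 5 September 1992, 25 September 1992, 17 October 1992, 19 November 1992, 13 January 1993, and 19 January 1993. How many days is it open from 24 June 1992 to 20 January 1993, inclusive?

146

24 June 1992 is a Wednesday.
That's 211 days from start to end, counting both.
211 = 7 × 30 + 1, so there are 30 full weeks plus 1 extra day.
Each full week contributes 5 weekdays (Mon–Fri): 30 × 5 = 150.
The 1 extra day is Wednesday — 1 of them qualifies.
Total: 150 + 1 = 151.
Holidays: 24 June 1992 (Wed); 8 August 1992 (Sat); 5 September 1992 (Sat); 25 September 1992 (Fri); 17 October 1992 (Sat); 19 November 1992 (Thu); 13 January 1993 (Wed); 19 January 1993 (Tue).
5 of the 8 holidays fall on weekdays; the rest are weekends and were already excluded.
Business days: 151 − 5 = 146.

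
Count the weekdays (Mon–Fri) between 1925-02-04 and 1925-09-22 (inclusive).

165 weekdays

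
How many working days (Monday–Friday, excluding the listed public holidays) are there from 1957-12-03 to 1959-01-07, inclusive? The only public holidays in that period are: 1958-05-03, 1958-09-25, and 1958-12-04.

1957-12-03 is a Tuesday.
The range spans 401 days (inclusive of both endpoints).
401 = 7 × 57 + 2, so there are 57 full weeks plus 2 extra days.
Each full week contributes 5 weekdays (Mon–Fri): 57 × 5 = 285.
The 2 extra days are Tue, Wed — 2 of them qualify.
Total: 285 + 2 = 287.
Holidays: 1958-05-03 (Sat); 1958-09-25 (Thu); 1958-12-04 (Thu).
2 of the 3 holidays fall on weekdays; the rest are weekends and were already excluded.
Business days: 287 − 2 = 285.

285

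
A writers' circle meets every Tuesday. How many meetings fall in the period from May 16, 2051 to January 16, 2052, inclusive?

36 Tuesdays

May 16, 2051 is a Tuesday.
The range spans 246 days (inclusive of both endpoints).
246 = 7 × 35 + 1, so there are 35 full weeks plus 1 extra day.
Each full week contributes one Tuesday: 35 so far.
The 1 extra day is Tuesday — 1 of them qualifies.
Total: 35 + 1 = 36.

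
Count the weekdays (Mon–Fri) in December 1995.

Dec 1, 1995 is a Friday.
The range spans 31 days (inclusive of both endpoints).
31 = 7 × 4 + 3, so there are 4 full weeks plus 3 extra days.
Each full week contributes 5 weekdays (Mon–Fri): 4 × 5 = 20.
The 3 extra days are Friday, Saturday, Sunday — 1 of them qualifies.
Total: 20 + 1 = 21.

21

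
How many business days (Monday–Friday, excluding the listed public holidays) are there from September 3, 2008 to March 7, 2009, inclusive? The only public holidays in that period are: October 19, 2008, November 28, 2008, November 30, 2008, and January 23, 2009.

131

September 3, 2008 is a Wednesday.
That's 186 days from start to end, counting both.
186 = 7 × 26 + 4, so there are 26 full weeks plus 4 extra days.
Each full week contributes 5 weekdays (Mon–Fri): 26 × 5 = 130.
The 4 extra days are Wednesday, Thursday, Friday, Saturday — 3 of them qualify.
Total: 130 + 3 = 133.
Holidays: October 19, 2008 (Sun); November 28, 2008 (Fri); November 30, 2008 (Sun); January 23, 2009 (Fri).
2 of the 4 holidays fall on weekdays; the rest are weekends and were already excluded.
Business days: 133 − 2 = 131.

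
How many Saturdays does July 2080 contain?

4

1 July 2080 is a Monday.
The range spans 31 days (inclusive of both endpoints).
31 = 7 × 4 + 3, so there are 4 full weeks plus 3 extra days.
Each full week contributes one Saturday: 4 so far.
The 3 extra days are Mon, Tue, Wed — none qualify.
Total: 4 + 0 = 4.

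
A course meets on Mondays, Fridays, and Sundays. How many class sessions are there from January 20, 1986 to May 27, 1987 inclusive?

January 20, 1986 is a Monday.
The range spans 493 days (inclusive of both endpoints).
493 = 7 × 70 + 3, so there are 70 full weeks plus 3 extra days.
Each full week contributes 3 days from the set (Mon, Fri, Sun): 70 × 3 = 210.
The 3 extra days are Monday, Tuesday, Wednesday — 1 of them qualifies.
Total: 210 + 1 = 211.

211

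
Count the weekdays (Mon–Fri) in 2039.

1 January 2039 is a Saturday.
From 1 January 2039 to 31 December 2039 is 365 days inclusive.
365 = 7 × 52 + 1, so there are 52 full weeks plus 1 extra day.
Each full week contributes 5 weekdays (Mon–Fri): 52 × 5 = 260.
The 1 extra day is Sat — none qualify.
Total: 260 + 0 = 260.

260 weekdays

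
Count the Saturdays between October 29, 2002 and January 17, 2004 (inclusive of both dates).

October 29, 2002 is a Tuesday.
The range spans 446 days (inclusive of both endpoints).
446 = 7 × 63 + 5, so there are 63 full weeks plus 5 extra days.
Each full week contributes one Saturday: 63 so far.
The 5 extra days are Tue, Wed, Thu, Fri, Sat — 1 of them qualifies.
Total: 63 + 1 = 64.

64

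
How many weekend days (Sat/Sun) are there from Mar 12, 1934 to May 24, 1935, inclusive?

Mar 12, 1934 is a Monday.
The range spans 439 days (inclusive of both endpoints).
439 = 7 × 62 + 5, so there are 62 full weeks plus 5 extra days.
Each full week contributes 2 weekend days (Sat, Sun): 62 × 2 = 124.
The 5 extra days are Mon, Tue, Wed, Thu, Fri — none qualify.
Total: 124 + 0 = 124.

124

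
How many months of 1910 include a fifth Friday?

A month has five Fridays exactly when Friday falls within its first (length − 28) days.
Jan: 31 days, starts Sat → 5 of Sat, Sun, Mon
Feb: 28 days, starts Tue → 5 of (none)
Mar: 31 days, starts Tue → 5 of Tue, Wed, Thu
Apr: 30 days, starts Fri → 5 of Fri, Sat ✓
May: 31 days, starts Sun → 5 of Sun, Mon, Tue
Jun: 30 days, starts Wed → 5 of Wed, Thu
Jul: 31 days, starts Fri → 5 of Fri, Sat, Sun ✓
Aug: 31 days, starts Mon → 5 of Mon, Tue, Wed
Sep: 30 days, starts Thu → 5 of Thu, Fri ✓
Oct: 31 days, starts Sat → 5 of Sat, Sun, Mon
Nov: 30 days, starts Tue → 5 of Tue, Wed
Dec: 31 days, starts Thu → 5 of Thu, Fri, Sat ✓
Months with five Fridays: Apr, Jul, Sep, Dec.

4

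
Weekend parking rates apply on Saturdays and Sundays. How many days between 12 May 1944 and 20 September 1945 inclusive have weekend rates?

142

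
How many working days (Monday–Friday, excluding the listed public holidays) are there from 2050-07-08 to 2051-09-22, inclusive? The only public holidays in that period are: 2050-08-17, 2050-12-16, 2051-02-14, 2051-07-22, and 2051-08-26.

2050-07-08 is a Friday.
From 2050-07-08 to 2051-09-22 is 442 days inclusive.
442 = 7 × 63 + 1, so there are 63 full weeks plus 1 extra day.
Each full week contributes 5 weekdays (Mon–Fri): 63 × 5 = 315.
The 1 extra day is Friday — 1 of them qualifies.
Total: 315 + 1 = 316.
Holidays: 2050-08-17 (Wed); 2050-12-16 (Fri); 2051-02-14 (Tue); 2051-07-22 (Sat); 2051-08-26 (Sat).
3 of the 5 holidays fall on weekdays; the rest are weekends and were already excluded.
Business days: 316 − 3 = 313.

313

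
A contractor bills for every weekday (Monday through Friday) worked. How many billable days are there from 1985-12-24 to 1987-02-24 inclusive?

1985-12-24 is a Tuesday.
The range spans 428 days (inclusive of both endpoints).
428 = 7 × 61 + 1, so there are 61 full weeks plus 1 extra day.
Each full week contributes 5 weekdays (Mon–Fri): 61 × 5 = 305.
The 1 extra day is Tuesday — 1 of them qualifies.
Total: 305 + 1 = 306.

306 weekdays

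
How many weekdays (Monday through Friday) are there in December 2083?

1 December 2083 is a Wednesday.
That's 31 days from start to end, counting both.
31 = 7 × 4 + 3, so there are 4 full weeks plus 3 extra days.
Each full week contributes 5 weekdays (Mon–Fri): 4 × 5 = 20.
The 3 extra days are Wed, Thu, Fri — 3 of them qualify.
Total: 20 + 3 = 23.

23 weekdays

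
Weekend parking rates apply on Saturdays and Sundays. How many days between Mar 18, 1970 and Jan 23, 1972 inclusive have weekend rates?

194

Mar 18, 1970 is a Wednesday.
From Mar 18, 1970 to Jan 23, 1972 is 677 days inclusive.
677 = 7 × 96 + 5, so there are 96 full weeks plus 5 extra days.
Each full week contributes 2 weekend days (Sat, Sun): 96 × 2 = 192.
The 5 extra days are Wed, Thu, Fri, Sat, Sun — 2 of them qualify.
Total: 192 + 2 = 194.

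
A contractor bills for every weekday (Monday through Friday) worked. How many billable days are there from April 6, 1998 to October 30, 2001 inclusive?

April 6, 1998 is a Monday.
The range spans 1304 days (inclusive of both endpoints).
1304 = 7 × 186 + 2, so there are 186 full weeks plus 2 extra days.
Each full week contributes 5 weekdays (Mon–Fri): 186 × 5 = 930.
The 2 extra days are Mon, Tue — 2 of them qualify.
Total: 930 + 2 = 932.

932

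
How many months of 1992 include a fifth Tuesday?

A month has five Tuesdays exactly when Tuesday falls within its first (length − 28) days.
Jan: 31 days, starts Wed → 5 of Wed, Thu, Fri
Feb: 29 days, starts Sat → 5 of Sat
Mar: 31 days, starts Sun → 5 of Sun, Mon, Tue ✓
Apr: 30 days, starts Wed → 5 of Wed, Thu
May: 31 days, starts Fri → 5 of Fri, Sat, Sun
Jun: 30 days, starts Mon → 5 of Mon, Tue ✓
Jul: 31 days, starts Wed → 5 of Wed, Thu, Fri
Aug: 31 days, starts Sat → 5 of Sat, Sun, Mon
Sep: 30 days, starts Tue → 5 of Tue, Wed ✓
Oct: 31 days, starts Thu → 5 of Thu, Fri, Sat
Nov: 30 days, starts Sun → 5 of Sun, Mon
Dec: 31 days, starts Tue → 5 of Tue, Wed, Thu ✓
Months with five Tuesdays: Mar, Jun, Sep, Dec.

4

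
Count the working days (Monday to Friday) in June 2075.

20 weekdays

2075-06-01 is a Saturday.
From 2075-06-01 to 2075-06-30 is 30 days inclusive.
30 = 7 × 4 + 2, so there are 4 full weeks plus 2 extra days.
Each full week contributes 5 weekdays (Mon–Fri): 4 × 5 = 20.
The 2 extra days are Sat, Sun — none qualify.
Total: 20 + 0 = 20.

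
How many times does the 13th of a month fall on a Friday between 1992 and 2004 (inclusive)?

21

Friday-the-13ths by year:
1992: Mar, Nov
1993: Aug
1994: May
1995: Jan, Oct
1996: Sep, Dec
1997: Jun
1998: Feb, Mar, Nov
1999: Aug
2000: Oct
2001: Apr, Jul
2002: Sep, Dec
2003: Jun
2004: Feb, Aug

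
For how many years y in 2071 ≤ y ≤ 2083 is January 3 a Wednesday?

2

Day of week of January 3 in each year:
2071: Sat, 2072: Sun, 2073: Tue, 2074: Wed ✓, 2075: Thu, 2076: Fri, 2077: Sun, 2078: Mon, 2079: Tue, 2080: Wed ✓, 2081: Fri, 2082: Sat, 2083: Sun
Wednesdays: 2074, 2080.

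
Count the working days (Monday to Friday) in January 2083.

21 weekdays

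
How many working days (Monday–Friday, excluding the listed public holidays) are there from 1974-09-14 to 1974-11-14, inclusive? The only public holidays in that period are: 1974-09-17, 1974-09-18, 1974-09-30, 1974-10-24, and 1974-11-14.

1974-09-14 is a Saturday.
From 1974-09-14 to 1974-11-14 is 62 days inclusive.
62 = 7 × 8 + 6, so there are 8 full weeks plus 6 extra days.
Each full week contributes 5 weekdays (Mon–Fri): 8 × 5 = 40.
The 6 extra days are Saturday, Sunday, Monday, Tuesday, Wednesday, Thursday — 4 of them qualify.
Total: 40 + 4 = 44.
Holidays: 1974-09-17 (Tue); 1974-09-18 (Wed); 1974-09-30 (Mon); 1974-10-24 (Thu); 1974-11-14 (Thu).
All 5 holidays fall on weekdays, so subtract 5.
Business days: 44 − 5 = 39.

39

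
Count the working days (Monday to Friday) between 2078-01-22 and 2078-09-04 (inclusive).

160 weekdays

2078-01-22 is a Saturday.
The range spans 226 days (inclusive of both endpoints).
226 = 7 × 32 + 2, so there are 32 full weeks plus 2 extra days.
Each full week contributes 5 weekdays (Mon–Fri): 32 × 5 = 160.
The 2 extra days are Sat, Sun — none qualify.
Total: 160 + 0 = 160.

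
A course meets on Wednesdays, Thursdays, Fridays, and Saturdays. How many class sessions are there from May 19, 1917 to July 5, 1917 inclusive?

27

May 19, 1917 is a Saturday.
From May 19, 1917 to July 5, 1917 is 48 days inclusive.
48 = 7 × 6 + 6, so there are 6 full weeks plus 6 extra days.
Each full week contributes 4 days from the set (Wed, Thu, Fri, Sat): 6 × 4 = 24.
The 6 extra days are Saturday, Sunday, Monday, Tuesday, Wednesday, Thursday — 3 of them qualify.
Total: 24 + 3 = 27.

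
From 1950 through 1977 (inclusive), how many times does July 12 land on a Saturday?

4

Day of week of July 12 in each year:
1950: Wed, 1951: Thu, 1952: Sat ✓, 1953: Sun, 1954: Mon, 1955: Tue, 1956: Thu, 1957: Fri, 1958: Sat ✓, 1959: Sun, 1960: Tue, 1961: Wed, 1962: Thu, 1963: Fri, 1964: Sun, 1965: Mon, 1966: Tue, 1967: Wed, 1968: Fri, 1969: Sat ✓, 1970: Sun, 1971: Mon, 1972: Wed, 1973: Thu, 1974: Fri, 1975: Sat ✓, 1976: Mon, 1977: Tue
Saturdays: 1952, 1958, 1969, 1975.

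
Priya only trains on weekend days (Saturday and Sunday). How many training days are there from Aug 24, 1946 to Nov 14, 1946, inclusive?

Aug 24, 1946 is a Saturday.
From Aug 24, 1946 to Nov 14, 1946 is 83 days inclusive.
83 = 7 × 11 + 6, so there are 11 full weeks plus 6 extra days.
Each full week contributes 2 weekend days (Sat, Sun): 11 × 2 = 22.
The 6 extra days are Saturday, Sunday, Monday, Tuesday, Wednesday, Thursday — 2 of them qualify.
Total: 22 + 2 = 24.

24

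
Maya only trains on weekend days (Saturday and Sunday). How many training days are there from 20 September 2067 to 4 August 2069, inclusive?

196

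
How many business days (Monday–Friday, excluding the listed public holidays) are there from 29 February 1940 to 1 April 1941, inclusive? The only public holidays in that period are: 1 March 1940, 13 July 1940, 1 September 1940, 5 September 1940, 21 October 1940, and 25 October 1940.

280

29 February 1940 is a Thursday.
From 29 February 1940 to 1 April 1941 is 398 days inclusive.
398 = 7 × 56 + 6, so there are 56 full weeks plus 6 extra days.
Each full week contributes 5 weekdays (Mon–Fri): 56 × 5 = 280.
The 6 extra days are Thursday, Friday, Saturday, Sunday, Monday, Tuesday — 4 of them qualify.
Total: 280 + 4 = 284.
Holidays: 1 March 1940 (Fri); 13 July 1940 (Sat); 1 September 1940 (Sun); 5 September 1940 (Thu); 21 October 1940 (Mon); 25 October 1940 (Fri).
4 of the 6 holidays fall on weekdays; the rest are weekends and were already excluded.
Business days: 284 − 4 = 280.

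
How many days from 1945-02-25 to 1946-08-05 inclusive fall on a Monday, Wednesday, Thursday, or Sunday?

1945-02-25 is a Sunday.
The range spans 527 days (inclusive of both endpoints).
527 = 7 × 75 + 2, so there are 75 full weeks plus 2 extra days.
Each full week contributes 4 days from the set (Mon, Wed, Thu, Sun): 75 × 4 = 300.
The 2 extra days are Sun, Mon — 2 of them qualify.
Total: 300 + 2 = 302.

302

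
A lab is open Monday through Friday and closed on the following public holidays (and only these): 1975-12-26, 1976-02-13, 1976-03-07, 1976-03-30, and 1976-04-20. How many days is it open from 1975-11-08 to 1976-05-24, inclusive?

137

1975-11-08 is a Saturday.
From 1975-11-08 to 1976-05-24 is 199 days inclusive.
199 = 7 × 28 + 3, so there are 28 full weeks plus 3 extra days.
Each full week contributes 5 weekdays (Mon–Fri): 28 × 5 = 140.
The 3 extra days are Sat, Sun, Mon — 1 of them qualifies.
Total: 140 + 1 = 141.
Holidays: 1975-12-26 (Fri); 1976-02-13 (Fri); 1976-03-07 (Sun); 1976-03-30 (Tue); 1976-04-20 (Tue).
4 of the 5 holidays fall on weekdays; the rest are weekends and were already excluded.
Business days: 141 − 4 = 137.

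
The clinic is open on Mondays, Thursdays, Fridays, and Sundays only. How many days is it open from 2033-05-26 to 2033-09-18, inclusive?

67

2033-05-26 is a Thursday.
The range spans 116 days (inclusive of both endpoints).
116 = 7 × 16 + 4, so there are 16 full weeks plus 4 extra days.
Each full week contributes 4 days from the set (Mon, Thu, Fri, Sun): 16 × 4 = 64.
The 4 extra days are Thursday, Friday, Saturday, Sunday — 3 of them qualify.
Total: 64 + 3 = 67.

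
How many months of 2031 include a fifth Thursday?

4

A month has five Thursdays exactly when Thursday falls within its first (length − 28) days.
Jan: 31 days, starts Wed → 5 of Wed, Thu, Fri ✓
Feb: 28 days, starts Sat → 5 of (none)
Mar: 31 days, starts Sat → 5 of Sat, Sun, Mon
Apr: 30 days, starts Tue → 5 of Tue, Wed
May: 31 days, starts Thu → 5 of Thu, Fri, Sat ✓
Jun: 30 days, starts Sun → 5 of Sun, Mon
Jul: 31 days, starts Tue → 5 of Tue, Wed, Thu ✓
Aug: 31 days, starts Fri → 5 of Fri, Sat, Sun
Sep: 30 days, starts Mon → 5 of Mon, Tue
Oct: 31 days, starts Wed → 5 of Wed, Thu, Fri ✓
Nov: 30 days, starts Sat → 5 of Sat, Sun
Dec: 31 days, starts Mon → 5 of Mon, Tue, Wed
Months with five Thursdays: Jan, May, Jul, Oct.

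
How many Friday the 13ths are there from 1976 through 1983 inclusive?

Friday-the-13ths by year:
1976: Feb, Aug
1977: May
1978: Jan, Oct
1979: Apr, Jul
1980: Jun
1981: Feb, Mar, Nov
1982: Aug
1983: May

13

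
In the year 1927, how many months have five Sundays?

A month has five Sundays exactly when Sunday falls within its first (length − 28) days.
Jan: 31 days, starts Sat → 5 of Sat, Sun, Mon ✓
Feb: 28 days, starts Tue → 5 of (none)
Mar: 31 days, starts Tue → 5 of Tue, Wed, Thu
Apr: 30 days, starts Fri → 5 of Fri, Sat
May: 31 days, starts Sun → 5 of Sun, Mon, Tue ✓
Jun: 30 days, starts Wed → 5 of Wed, Thu
Jul: 31 days, starts Fri → 5 of Fri, Sat, Sun ✓
Aug: 31 days, starts Mon → 5 of Mon, Tue, Wed
Sep: 30 days, starts Thu → 5 of Thu, Fri
Oct: 31 days, starts Sat → 5 of Sat, Sun, Mon ✓
Nov: 30 days, starts Tue → 5 of Tue, Wed
Dec: 31 days, starts Thu → 5 of Thu, Fri, Sat
Months with five Sundays: Jan, May, Jul, Oct.

4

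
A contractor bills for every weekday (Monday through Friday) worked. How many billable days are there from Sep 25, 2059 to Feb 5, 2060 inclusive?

Sep 25, 2059 is a Thursday.
From Sep 25, 2059 to Feb 5, 2060 is 134 days inclusive.
134 = 7 × 19 + 1, so there are 19 full weeks plus 1 extra day.
Each full week contributes 5 weekdays (Mon–Fri): 19 × 5 = 95.
The 1 extra day is Thursday — 1 of them qualifies.
Total: 95 + 1 = 96.

96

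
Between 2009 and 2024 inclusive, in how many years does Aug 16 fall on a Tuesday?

3

Day of week of August 16 in each year:
2009: Sun, 2010: Mon, 2011: Tue ✓, 2012: Thu, 2013: Fri, 2014: Sat, 2015: Sun, 2016: Tue ✓, 2017: Wed, 2018: Thu, 2019: Fri, 2020: Sun, 2021: Mon, 2022: Tue ✓, 2023: Wed, 2024: Fri
Tuesdays: 2011, 2016, 2022.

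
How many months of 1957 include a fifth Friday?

A month has five Fridays exactly when Friday falls within its first (length − 28) days.
Jan: 31 days, starts Tue → 5 of Tue, Wed, Thu
Feb: 28 days, starts Fri → 5 of (none)
Mar: 31 days, starts Fri → 5 of Fri, Sat, Sun ✓
Apr: 30 days, starts Mon → 5 of Mon, Tue
May: 31 days, starts Wed → 5 of Wed, Thu, Fri ✓
Jun: 30 days, starts Sat → 5 of Sat, Sun
Jul: 31 days, starts Mon → 5 of Mon, Tue, Wed
Aug: 31 days, starts Thu → 5 of Thu, Fri, Sat ✓
Sep: 30 days, starts Sun → 5 of Sun, Mon
Oct: 31 days, starts Tue → 5 of Tue, Wed, Thu
Nov: 30 days, starts Fri → 5 of Fri, Sat ✓
Dec: 31 days, starts Sun → 5 of Sun, Mon, Tue
Months with five Fridays: Mar, May, Aug, Nov.

4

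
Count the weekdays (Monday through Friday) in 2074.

Jan 1, 2074 is a Monday.
That's 365 days from start to end, counting both.
365 = 7 × 52 + 1, so there are 52 full weeks plus 1 extra day.
Each full week contributes 5 weekdays (Mon–Fri): 52 × 5 = 260.
The 1 extra day is Mon — 1 of them qualifies.
Total: 260 + 1 = 261.

261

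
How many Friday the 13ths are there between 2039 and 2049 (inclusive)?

20

Friday-the-13ths by year:
2039: May
2040: Jan, Apr, Jul
2041: Sep, Dec
2042: Jun
2043: Feb, Mar, Nov
2044: May
2045: Jan, Oct
2046: Apr, Jul
2047: Sep, Dec
2048: Mar, Nov
2049: Aug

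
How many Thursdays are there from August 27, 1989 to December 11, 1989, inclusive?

August 27, 1989 is a Sunday.
From August 27, 1989 to December 11, 1989 is 107 days inclusive.
107 = 7 × 15 + 2, so there are 15 full weeks plus 2 extra days.
Each full week contributes one Thursday: 15 so far.
The 2 extra days are Sunday, Monday — none qualify.
Total: 15 + 0 = 15.

15 Thursdays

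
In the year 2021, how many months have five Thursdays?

4

A month has five Thursdays exactly when Thursday falls within its first (length − 28) days.
Jan: 31 days, starts Fri → 5 of Fri, Sat, Sun
Feb: 28 days, starts Mon → 5 of (none)
Mar: 31 days, starts Mon → 5 of Mon, Tue, Wed
Apr: 30 days, starts Thu → 5 of Thu, Fri ✓
May: 31 days, starts Sat → 5 of Sat, Sun, Mon
Jun: 30 days, starts Tue → 5 of Tue, Wed
Jul: 31 days, starts Thu → 5 of Thu, Fri, Sat ✓
Aug: 31 days, starts Sun → 5 of Sun, Mon, Tue
Sep: 30 days, starts Wed → 5 of Wed, Thu ✓
Oct: 31 days, starts Fri → 5 of Fri, Sat, Sun
Nov: 30 days, starts Mon → 5 of Mon, Tue
Dec: 31 days, starts Wed → 5 of Wed, Thu, Fri ✓
Months with five Thursdays: Apr, Jul, Sep, Dec.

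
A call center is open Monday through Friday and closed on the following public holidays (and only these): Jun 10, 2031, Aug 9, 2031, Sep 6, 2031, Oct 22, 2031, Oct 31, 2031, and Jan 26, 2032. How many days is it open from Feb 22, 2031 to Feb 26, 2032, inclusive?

260 working days

Feb 22, 2031 is a Saturday.
The range spans 370 days (inclusive of both endpoints).
370 = 7 × 52 + 6, so there are 52 full weeks plus 6 extra days.
Each full week contributes 5 weekdays (Mon–Fri): 52 × 5 = 260.
The 6 extra days are Sat, Sun, Mon, Tue, Wed, Thu — 4 of them qualify.
Total: 260 + 4 = 264.
Holidays: Jun 10, 2031 (Tue); Aug 9, 2031 (Sat); Sep 6, 2031 (Sat); Oct 22, 2031 (Wed); Oct 31, 2031 (Fri); Jan 26, 2032 (Mon).
4 of the 6 holidays fall on weekdays; the rest are weekends and were already excluded.
Business days: 264 − 4 = 260.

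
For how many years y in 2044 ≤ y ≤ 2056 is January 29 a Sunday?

2

Day of week of January 29 in each year:
2044: Fri, 2045: Sun ✓, 2046: Mon, 2047: Tue, 2048: Wed, 2049: Fri, 2050: Sat, 2051: Sun ✓, 2052: Mon, 2053: Wed, 2054: Thu, 2055: Fri, 2056: Sat
Sundays: 2045, 2051.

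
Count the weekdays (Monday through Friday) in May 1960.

22

May 1, 1960 is a Sunday.
The range spans 31 days (inclusive of both endpoints).
31 = 7 × 4 + 3, so there are 4 full weeks plus 3 extra days.
Each full week contributes 5 weekdays (Mon–Fri): 4 × 5 = 20.
The 3 extra days are Sunday, Monday, Tuesday — 2 of them qualify.
Total: 20 + 2 = 22.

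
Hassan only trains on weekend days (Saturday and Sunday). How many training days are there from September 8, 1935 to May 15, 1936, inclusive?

September 8, 1935 is a Sunday.
That's 251 days from start to end, counting both.
251 = 7 × 35 + 6, so there are 35 full weeks plus 6 extra days.
Each full week contributes 2 weekend days (Sat, Sun): 35 × 2 = 70.
The 6 extra days are Sun, Mon, Tue, Wed, Thu, Fri — 1 of them qualifies.
Total: 70 + 1 = 71.

71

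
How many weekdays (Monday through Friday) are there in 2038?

261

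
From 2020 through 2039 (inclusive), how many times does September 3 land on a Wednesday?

3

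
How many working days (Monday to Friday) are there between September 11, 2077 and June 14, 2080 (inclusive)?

720 weekdays

September 11, 2077 is a Saturday.
From September 11, 2077 to June 14, 2080 is 1008 days inclusive.
1008 = 7 × 144, so the span is exactly 144 full weeks.
Each full week contributes 5 weekdays (Mon–Fri): 144 × 5 = 720.
Total: 720.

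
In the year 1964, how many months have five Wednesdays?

5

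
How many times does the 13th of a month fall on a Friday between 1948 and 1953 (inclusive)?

11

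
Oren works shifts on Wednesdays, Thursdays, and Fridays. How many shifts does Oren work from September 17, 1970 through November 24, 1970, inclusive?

29

September 17, 1970 is a Thursday.
From September 17, 1970 to November 24, 1970 is 69 days inclusive.
69 = 7 × 9 + 6, so there are 9 full weeks plus 6 extra days.
Each full week contributes 3 days from the set (Wed, Thu, Fri): 9 × 3 = 27.
The 6 extra days are Thursday, Friday, Saturday, Sunday, Monday, Tuesday — 2 of them qualify.
Total: 27 + 2 = 29.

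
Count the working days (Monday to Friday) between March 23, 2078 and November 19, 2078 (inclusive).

March 23, 2078 is a Wednesday.
That's 242 days from start to end, counting both.
242 = 7 × 34 + 4, so there are 34 full weeks plus 4 extra days.
Each full week contributes 5 weekdays (Mon–Fri): 34 × 5 = 170.
The 4 extra days are Wed, Thu, Fri, Sat — 3 of them qualify.
Total: 170 + 3 = 173.

173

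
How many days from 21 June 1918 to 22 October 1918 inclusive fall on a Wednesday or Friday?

35

21 June 1918 is a Friday.
From 21 June 1918 to 22 October 1918 is 124 days inclusive.
124 = 7 × 17 + 5, so there are 17 full weeks plus 5 extra days.
Each full week contributes 2 days from the set (Wed, Fri): 17 × 2 = 34.
The 5 extra days are Fri, Sat, Sun, Mon, Tue — 1 of them qualifies.
Total: 34 + 1 = 35.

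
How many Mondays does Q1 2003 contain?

Jan 1, 2003 is a Wednesday.
That's 90 days from start to end, counting both.
90 = 7 × 12 + 6, so there are 12 full weeks plus 6 extra days.
Each full week contributes one Monday: 12 so far.
The 6 extra days are Wednesday, Thursday, Friday, Saturday, Sunday, Monday — 1 of them qualifies.
Total: 12 + 1 = 13.

13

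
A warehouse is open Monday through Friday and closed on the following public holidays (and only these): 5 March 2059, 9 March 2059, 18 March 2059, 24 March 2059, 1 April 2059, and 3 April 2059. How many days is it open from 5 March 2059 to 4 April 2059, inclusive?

18 working days

5 March 2059 is a Wednesday.
From 5 March 2059 to 4 April 2059 is 31 days inclusive.
31 = 7 × 4 + 3, so there are 4 full weeks plus 3 extra days.
Each full week contributes 5 weekdays (Mon–Fri): 4 × 5 = 20.
The 3 extra days are Wed, Thu, Fri — 3 of them qualify.
Total: 20 + 3 = 23.
Holidays: 5 March 2059 (Wed); 9 March 2059 (Sun); 18 March 2059 (Tue); 24 March 2059 (Mon); 1 April 2059 (Tue); 3 April 2059 (Thu).
5 of the 6 holidays fall on weekdays; the rest are weekends and were already excluded.
Business days: 23 − 5 = 18.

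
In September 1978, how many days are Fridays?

5

Sep 1, 1978 is a Friday.
From Sep 1, 1978 to Sep 30, 1978 is 30 days inclusive.
30 = 7 × 4 + 2, so there are 4 full weeks plus 2 extra days.
Each full week contributes one Friday: 4 so far.
The 2 extra days are Fri, Sat — 1 of them qualifies.
Total: 4 + 1 = 5.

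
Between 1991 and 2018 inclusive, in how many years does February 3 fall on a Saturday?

Day of week of February 3 in each year:
1991: Sun, 1992: Mon, 1993: Wed, 1994: Thu, 1995: Fri, 1996: Sat ✓, 1997: Mon, 1998: Tue, 1999: Wed, 2000: Thu, 2001: Sat ✓, 2002: Sun, 2003: Mon, 2004: Tue, 2005: Thu, 2006: Fri, 2007: Sat ✓, 2008: Sun, 2009: Tue, 2010: Wed, 2011: Thu, 2012: Fri, 2013: Sun, 2014: Mon, 2015: Tue, 2016: Wed, 2017: Fri, 2018: Sat ✓
Saturdays: 1996, 2001, 2007, 2018.

4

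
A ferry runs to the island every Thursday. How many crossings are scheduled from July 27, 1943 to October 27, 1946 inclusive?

170

July 27, 1943 is a Tuesday.
The range spans 1189 days (inclusive of both endpoints).
1189 = 7 × 169 + 6, so there are 169 full weeks plus 6 extra days.
Each full week contributes one Thursday: 169 so far.
The 6 extra days are Tuesday, Wednesday, Thursday, Friday, Saturday, Sunday — 1 of them qualifies.
Total: 169 + 1 = 170.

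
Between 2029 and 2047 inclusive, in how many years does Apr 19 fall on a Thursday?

Day of week of April 19 in each year:
2029: Thu ✓, 2030: Fri, 2031: Sat, 2032: Mon, 2033: Tue, 2034: Wed, 2035: Thu ✓, 2036: Sat, 2037: Sun, 2038: Mon, 2039: Tue, 2040: Thu ✓, 2041: Fri, 2042: Sat, 2043: Sun, 2044: Tue, 2045: Wed, 2046: Thu ✓, 2047: Fri
Thursdays: 2029, 2035, 2040, 2046.

4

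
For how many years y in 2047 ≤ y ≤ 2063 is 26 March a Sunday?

3

Day of week of March 26 in each year:
2047: Tue, 2048: Thu, 2049: Fri, 2050: Sat, 2051: Sun ✓, 2052: Tue, 2053: Wed, 2054: Thu, 2055: Fri, 2056: Sun ✓, 2057: Mon, 2058: Tue, 2059: Wed, 2060: Fri, 2061: Sat, 2062: Sun ✓, 2063: Mon
Sundays: 2051, 2056, 2062.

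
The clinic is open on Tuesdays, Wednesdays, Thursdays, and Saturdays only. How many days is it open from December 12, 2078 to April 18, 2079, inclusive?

73

December 12, 2078 is a Monday.
That's 128 days from start to end, counting both.
128 = 7 × 18 + 2, so there are 18 full weeks plus 2 extra days.
Each full week contributes 4 days from the set (Tue, Wed, Thu, Sat): 18 × 4 = 72.
The 2 extra days are Monday, Tuesday — 1 of them qualifies.
Total: 72 + 1 = 73.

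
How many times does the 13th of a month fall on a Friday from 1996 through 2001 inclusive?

10

Friday-the-13ths by year:
1996: Sep, Dec
1997: Jun
1998: Feb, Mar, Nov
1999: Aug
2000: Oct
2001: Apr, Jul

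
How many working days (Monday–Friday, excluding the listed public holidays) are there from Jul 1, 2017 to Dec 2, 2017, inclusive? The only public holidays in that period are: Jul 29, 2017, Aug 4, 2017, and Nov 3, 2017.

Jul 1, 2017 is a Saturday.
From Jul 1, 2017 to Dec 2, 2017 is 155 days inclusive.
155 = 7 × 22 + 1, so there are 22 full weeks plus 1 extra day.
Each full week contributes 5 weekdays (Mon–Fri): 22 × 5 = 110.
The 1 extra day is Saturday — none qualify.
Total: 110 + 0 = 110.
Holidays: Jul 29, 2017 (Sat); Aug 4, 2017 (Fri); Nov 3, 2017 (Fri).
2 of the 3 holidays fall on weekdays; the rest are weekends and were already excluded.
Business days: 110 − 2 = 108.

108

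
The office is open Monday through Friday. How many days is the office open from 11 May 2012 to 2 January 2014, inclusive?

430 weekdays

11 May 2012 is a Friday.
From 11 May 2012 to 2 January 2014 is 602 days inclusive.
602 = 7 × 86, so the span is exactly 86 full weeks.
Each full week contributes 5 weekdays (Mon–Fri): 86 × 5 = 430.
Total: 430.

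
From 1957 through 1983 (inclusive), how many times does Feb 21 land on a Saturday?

4

Day of week of February 21 in each year:
1957: Thu, 1958: Fri, 1959: Sat ✓, 1960: Sun, 1961: Tue, 1962: Wed, 1963: Thu, 1964: Fri, 1965: Sun, 1966: Mon, 1967: Tue, 1968: Wed, 1969: Fri, 1970: Sat ✓, 1971: Sun, 1972: Mon, 1973: Wed, 1974: Thu, 1975: Fri, 1976: Sat ✓, 1977: Mon, 1978: Tue, 1979: Wed, 1980: Thu, 1981: Sat ✓, 1982: Sun, 1983: Mon
Saturdays: 1959, 1970, 1976, 1981.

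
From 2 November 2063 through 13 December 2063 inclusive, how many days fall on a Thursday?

6

2 November 2063 is a Friday.
That's 42 days from start to end, counting both.
42 = 7 × 6, so the span is exactly 6 full weeks.
Each full week contributes one Thursday: 6 so far.
Total: 6.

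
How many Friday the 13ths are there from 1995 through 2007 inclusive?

Friday-the-13ths by year:
1995: Jan, Oct
1996: Sep, Dec
1997: Jun
1998: Feb, Mar, Nov
1999: Aug
2000: Oct
2001: Apr, Jul
2002: Sep, Dec
2003: Jun
2004: Feb, Aug
2005: May
2006: Jan, Oct
2007: Apr, Jul

22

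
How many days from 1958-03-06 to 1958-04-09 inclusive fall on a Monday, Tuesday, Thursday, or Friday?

1958-03-06 is a Thursday.
The range spans 35 days (inclusive of both endpoints).
35 = 7 × 5, so the span is exactly 5 full weeks.
Each full week contributes 4 days from the set (Mon, Tue, Thu, Fri): 5 × 4 = 20.

20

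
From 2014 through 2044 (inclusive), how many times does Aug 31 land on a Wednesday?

5

Day of week of August 31 in each year:
2014: Sun, 2015: Mon, 2016: Wed ✓, 2017: Thu, 2018: Fri, 2019: Sat, 2020: Mon, 2021: Tue, 2022: Wed ✓, 2023: Thu, 2024: Sat, 2025: Sun, 2026: Mon, 2027: Tue, 2028: Thu, 2029: Fri, 2030: Sat, 2031: Sun, 2032: Tue, 2033: Wed ✓, 2034: Thu, 2035: Fri, 2036: Sun, 2037: Mon, 2038: Tue, 2039: Wed ✓, 2040: Fri, 2041: Sat, 2042: Sun, 2043: Mon, 2044: Wed ✓
Wednesdays: 2016, 2022, 2033, 2039, 2044.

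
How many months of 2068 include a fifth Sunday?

A month has five Sundays exactly when Sunday falls within its first (length − 28) days.
Jan: 31 days, starts Sun → 5 of Sun, Mon, Tue ✓
Feb: 29 days, starts Wed → 5 of Wed
Mar: 31 days, starts Thu → 5 of Thu, Fri, Sat
Apr: 30 days, starts Sun → 5 of Sun, Mon ✓
May: 31 days, starts Tue → 5 of Tue, Wed, Thu
Jun: 30 days, starts Fri → 5 of Fri, Sat
Jul: 31 days, starts Sun → 5 of Sun, Mon, Tue ✓
Aug: 31 days, starts Wed → 5 of Wed, Thu, Fri
Sep: 30 days, starts Sat → 5 of Sat, Sun ✓
Oct: 31 days, starts Mon → 5 of Mon, Tue, Wed
Nov: 30 days, starts Thu → 5 of Thu, Fri
Dec: 31 days, starts Sat → 5 of Sat, Sun, Mon ✓
Months with five Sundays: Jan, Apr, Jul, Sep, Dec.

5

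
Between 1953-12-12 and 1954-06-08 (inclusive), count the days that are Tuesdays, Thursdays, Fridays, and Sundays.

102

1953-12-12 is a Saturday.
That's 179 days from start to end, counting both.
179 = 7 × 25 + 4, so there are 25 full weeks plus 4 extra days.
Each full week contributes 4 days from the set (Tue, Thu, Fri, Sun): 25 × 4 = 100.
The 4 extra days are Saturday, Sunday, Monday, Tuesday — 2 of them qualify.
Total: 100 + 2 = 102.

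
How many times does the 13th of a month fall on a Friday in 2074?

2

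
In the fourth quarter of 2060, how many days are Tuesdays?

13

Oct 1, 2060 is a Friday.
That's 92 days from start to end, counting both.
92 = 7 × 13 + 1, so there are 13 full weeks plus 1 extra day.
Each full week contributes one Tuesday: 13 so far.
The 1 extra day is Fri — none qualify.
Total: 13 + 0 = 13.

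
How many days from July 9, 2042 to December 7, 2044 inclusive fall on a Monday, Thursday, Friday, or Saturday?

July 9, 2042 is a Wednesday.
From July 9, 2042 to December 7, 2044 is 883 days inclusive.
883 = 7 × 126 + 1, so there are 126 full weeks plus 1 extra day.
Each full week contributes 4 days from the set (Mon, Thu, Fri, Sat): 126 × 4 = 504.
The 1 extra day is Wednesday — none qualify.
Total: 504 + 0 = 504.

504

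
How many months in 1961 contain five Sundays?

5

A month has five Sundays exactly when Sunday falls within its first (length − 28) days.
Jan: 31 days, starts Sun → 5 of Sun, Mon, Tue ✓
Feb: 28 days, starts Wed → 5 of (none)
Mar: 31 days, starts Wed → 5 of Wed, Thu, Fri
Apr: 30 days, starts Sat → 5 of Sat, Sun ✓
May: 31 days, starts Mon → 5 of Mon, Tue, Wed
Jun: 30 days, starts Thu → 5 of Thu, Fri
Jul: 31 days, starts Sat → 5 of Sat, Sun, Mon ✓
Aug: 31 days, starts Tue → 5 of Tue, Wed, Thu
Sep: 30 days, starts Fri → 5 of Fri, Sat
Oct: 31 days, starts Sun → 5 of Sun, Mon, Tue ✓
Nov: 30 days, starts Wed → 5 of Wed, Thu
Dec: 31 days, starts Fri → 5 of Fri, Sat, Sun ✓
Months with five Sundays: Jan, Apr, Jul, Oct, Dec.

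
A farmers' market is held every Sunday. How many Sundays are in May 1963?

4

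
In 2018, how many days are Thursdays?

Jan 1, 2018 is a Monday.
The range spans 365 days (inclusive of both endpoints).
365 = 7 × 52 + 1, so there are 52 full weeks plus 1 extra day.
Each full week contributes one Thursday: 52 so far.
The 1 extra day is Mon — none qualify.
Total: 52 + 0 = 52.

52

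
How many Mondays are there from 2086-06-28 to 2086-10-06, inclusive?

2086-06-28 is a Friday.
From 2086-06-28 to 2086-10-06 is 101 days inclusive.
101 = 7 × 14 + 3, so there are 14 full weeks plus 3 extra days.
Each full week contributes one Monday: 14 so far.
The 3 extra days are Friday, Saturday, Sunday — none qualify.
Total: 14 + 0 = 14.

14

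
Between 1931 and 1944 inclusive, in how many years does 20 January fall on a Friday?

2

Day of week of January 20 in each year:
1931: Tue, 1932: Wed, 1933: Fri ✓, 1934: Sat, 1935: Sun, 1936: Mon, 1937: Wed, 1938: Thu, 1939: Fri ✓, 1940: Sat, 1941: Mon, 1942: Tue, 1943: Wed, 1944: Thu
Fridays: 1933, 1939.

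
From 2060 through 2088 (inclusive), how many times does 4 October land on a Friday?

Day of week of October 4 in each year:
2060: Mon, 2061: Tue, 2062: Wed, 2063: Thu, 2064: Sat, 2065: Sun, 2066: Mon, 2067: Tue, 2068: Thu, 2069: Fri ✓, 2070: Sat, 2071: Sun, 2072: Tue, 2073: Wed, 2074: Thu, 2075: Fri ✓, 2076: Sun, 2077: Mon, 2078: Tue, 2079: Wed, 2080: Fri ✓, 2081: Sat, 2082: Sun, 2083: Mon, 2084: Wed, 2085: Thu, 2086: Fri ✓, 2087: Sat, 2088: Mon
Fridays: 2069, 2075, 2080, 2086.

4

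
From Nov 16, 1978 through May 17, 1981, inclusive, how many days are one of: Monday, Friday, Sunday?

Nov 16, 1978 is a Thursday.
That's 914 days from start to end, counting both.
914 = 7 × 130 + 4, so there are 130 full weeks plus 4 extra days.
Each full week contributes 3 days from the set (Mon, Fri, Sun): 130 × 3 = 390.
The 4 extra days are Thursday, Friday, Saturday, Sunday — 2 of them qualify.
Total: 390 + 2 = 392.

392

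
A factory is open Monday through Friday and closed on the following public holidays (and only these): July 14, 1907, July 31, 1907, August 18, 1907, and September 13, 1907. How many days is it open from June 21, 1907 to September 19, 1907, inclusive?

June 21, 1907 is a Friday.
From June 21, 1907 to September 19, 1907 is 91 days inclusive.
91 = 7 × 13, so the span is exactly 13 full weeks.
Each full week contributes 5 weekdays (Mon–Fri): 13 × 5 = 65.
Total: 65.
Holidays: July 14, 1907 (Sun); July 31, 1907 (Wed); August 18, 1907 (Sun); September 13, 1907 (Fri).
2 of the 4 holidays fall on weekdays; the rest are weekends and were already excluded.
Business days: 65 − 2 = 63.

63 business days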